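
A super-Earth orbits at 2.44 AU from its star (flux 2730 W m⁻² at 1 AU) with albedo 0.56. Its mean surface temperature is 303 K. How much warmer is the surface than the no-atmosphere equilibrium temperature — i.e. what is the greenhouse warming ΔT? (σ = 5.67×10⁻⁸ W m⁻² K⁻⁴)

S = 2730/2.44² = 458.5 W m⁻².
T_eq = [S(1−A)/(4σ)]^(1/4) = [458.5×0.44/(4×5.67×10⁻⁸)]^(1/4) = 172.7 K.
ΔT = T_surf − T_eq = 303 − 172.7.

ΔT ≈ 130.3 K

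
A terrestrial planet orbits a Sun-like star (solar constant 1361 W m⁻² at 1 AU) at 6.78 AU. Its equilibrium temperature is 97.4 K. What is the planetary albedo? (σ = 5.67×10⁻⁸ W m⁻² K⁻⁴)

A ≈ 0.31

Flux at 6.78 AU: S = 1361/6.78² = 29.6 W m⁻².
From T_eq⁴ = S(1−A)/(4σ): 1−A = 4σT_eq⁴/S.
1−A = 4 × 5.67×10⁻⁸ × (97.4)⁴ / 29.6 = 0.689.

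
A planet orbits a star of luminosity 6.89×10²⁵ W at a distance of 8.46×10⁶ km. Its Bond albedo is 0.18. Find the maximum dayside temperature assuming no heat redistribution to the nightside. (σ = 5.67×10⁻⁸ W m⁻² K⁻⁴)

T_ss ≈ 1030 K

d = 8.46×10⁶ km = 8.46×10⁹ m.
Flux: S = L/(4πd²) = 6.89×10²⁵/(4π×(8.46×10⁹)²) = 7.66×10⁴ W m⁻².
With no redistribution each surface element balances locally: S(1−A) = σT⁴.
T = [7.66×10⁴ × 0.82 / 5.67×10⁻⁸]^(1/4) = (1.11×10¹²)^(1/4) = 1030 K.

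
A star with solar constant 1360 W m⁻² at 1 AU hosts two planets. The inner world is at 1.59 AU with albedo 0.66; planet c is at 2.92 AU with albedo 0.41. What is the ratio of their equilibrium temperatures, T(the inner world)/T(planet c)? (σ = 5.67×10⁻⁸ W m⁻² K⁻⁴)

T_eq = [S₀(1−A)/(4σd²)]^(1/4), so T ∝ (1−A)^(1/4) / √d.
T₁ = [1360×0.34/(4×5.67×10⁻⁸×1.59²)]^(1/4) = 168.52 K.
T₂ = [1360×0.59/(4×5.67×10⁻⁸×2.92²)]^(1/4) = 142.72 K.

T₁/T₂ ≈ 1.181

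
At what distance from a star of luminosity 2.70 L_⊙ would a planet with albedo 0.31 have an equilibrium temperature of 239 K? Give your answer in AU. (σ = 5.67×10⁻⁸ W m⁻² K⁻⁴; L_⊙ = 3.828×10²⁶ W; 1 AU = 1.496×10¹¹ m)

L = 2.70 × 3.828×10²⁶ = 1.03×10²⁷ W.
From T_eq⁴ = L(1−A)/(16πσd²): d = √[L(1−A)/(16πσT_eq⁴)].
d = √[1.03×10²⁷ × 0.69 / (16π × 5.67×10⁻⁸ × (239)⁴)] = 2.77×10¹¹ m = 1.85 AU.

d ≈ 1.85 AU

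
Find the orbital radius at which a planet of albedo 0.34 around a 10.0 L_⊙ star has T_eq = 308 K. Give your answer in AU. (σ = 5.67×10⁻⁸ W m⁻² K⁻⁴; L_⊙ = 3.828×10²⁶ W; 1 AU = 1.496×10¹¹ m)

d ≈ 2.10 AU

L = 10.0 × 3.828×10²⁶ = 3.83×10²⁷ W.
From T_eq⁴ = L(1−A)/(16πσd²): d = √[L(1−A)/(16πσT_eq⁴)].
d = √[3.83×10²⁷ × 0.66 / (16π × 5.67×10⁻⁸ × (308)⁴)] = 3.14×10¹¹ m = 2.10 AU.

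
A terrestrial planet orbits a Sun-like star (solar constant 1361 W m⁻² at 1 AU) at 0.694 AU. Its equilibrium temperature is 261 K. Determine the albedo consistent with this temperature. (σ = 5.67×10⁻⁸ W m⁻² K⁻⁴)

A ≈ 0.63

Flux at 0.694 AU: S = 1361/0.694² = 2830 W m⁻².
From T_eq⁴ = S(1−A)/(4σ): 1−A = 4σT_eq⁴/S.
1−A = 4 × 5.67×10⁻⁸ × (261)⁴ / 2830 = 0.372.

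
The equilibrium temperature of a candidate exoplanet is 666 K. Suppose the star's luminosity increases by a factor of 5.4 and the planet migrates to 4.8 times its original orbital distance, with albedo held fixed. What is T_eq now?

T_eq ≈ 463 K

T_eq ∝ L^(1/4) · d^(−1/2).
T′ = 666 × 5.4^(1/4) / 4.8^(1/2) = 463 K.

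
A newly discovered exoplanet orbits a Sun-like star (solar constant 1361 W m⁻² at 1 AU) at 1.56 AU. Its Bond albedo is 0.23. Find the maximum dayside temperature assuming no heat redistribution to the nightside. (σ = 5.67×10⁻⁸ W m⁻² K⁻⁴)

T_ss ≈ 295 K

Flux at 1.56 AU: S = 1361/1.56² = 559 W m⁻².
With no redistribution each surface element balances locally: S(1−A) = σT⁴.
T = [559 × 0.77 / 5.67×10⁻⁸]^(1/4) = (7.59×10⁹)^(1/4) = 295 K.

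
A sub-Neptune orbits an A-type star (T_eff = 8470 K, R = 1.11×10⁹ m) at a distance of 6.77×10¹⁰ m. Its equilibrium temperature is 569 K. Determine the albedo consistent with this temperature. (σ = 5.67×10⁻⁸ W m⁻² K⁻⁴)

A ≈ 0.70

L = 4πR_⋆²σT_⋆⁴ = 4π(1.11×10⁹)² × 5.67×10⁻⁸ × (8470)⁴ = 4.52×10²⁷ W.
S = L/(4πd²) = 7.84×10⁴ W m⁻².
From T_eq⁴ = S(1−A)/(4σ): 1−A = 4σT_eq⁴/S.
1−A = 4 × 5.67×10⁻⁸ × (569)⁴ / 7.84×10⁴ = 0.303.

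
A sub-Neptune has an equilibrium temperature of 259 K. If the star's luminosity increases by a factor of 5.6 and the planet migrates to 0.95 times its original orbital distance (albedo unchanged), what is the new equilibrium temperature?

T_eq ∝ L^(1/4) · d^(−1/2).
T′ = 259 × 5.6^(1/4) / 0.95^(1/2) = 409 K.

T_eq ≈ 409 K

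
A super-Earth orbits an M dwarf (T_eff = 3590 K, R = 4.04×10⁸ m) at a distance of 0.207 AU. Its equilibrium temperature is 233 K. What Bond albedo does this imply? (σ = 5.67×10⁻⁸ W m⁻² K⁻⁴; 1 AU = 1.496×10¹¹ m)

A ≈ 0.58

d = 0.207 AU = 3.10×10¹⁰ m.
L = 4πR_⋆²σT_⋆⁴ = 4π(4.04×10⁸)² × 5.67×10⁻⁸ × (3590)⁴ = 1.93×10²⁵ W.
S = L/(4πd²) = 1600 W m⁻².
From T_eq⁴ = S(1−A)/(4σ): 1−A = 4σT_eq⁴/S.
1−A = 4 × 5.67×10⁻⁸ × (233)⁴ / 1600 = 0.417.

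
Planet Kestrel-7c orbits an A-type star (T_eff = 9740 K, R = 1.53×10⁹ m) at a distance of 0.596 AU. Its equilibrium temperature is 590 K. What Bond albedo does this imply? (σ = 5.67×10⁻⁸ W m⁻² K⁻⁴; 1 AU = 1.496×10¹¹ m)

d = 0.596 AU = 8.92×10¹⁰ m.
L = 4πR_⋆²σT_⋆⁴ = 4π(1.53×10⁹)² × 5.67×10⁻⁸ × (9740)⁴ = 1.50×10²⁸ W.
S = L/(4πd²) = 1.50×10⁵ W m⁻².
From T_eq⁴ = S(1−A)/(4σ): 1−A = 4σT_eq⁴/S.
1−A = 4 × 5.67×10⁻⁸ × (590)⁴ / 1.50×10⁵ = 0.183.

A ≈ 0.82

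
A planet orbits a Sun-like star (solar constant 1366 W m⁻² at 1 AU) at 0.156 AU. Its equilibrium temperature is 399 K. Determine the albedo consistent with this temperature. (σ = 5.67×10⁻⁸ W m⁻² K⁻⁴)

Flux at 0.156 AU: S = 1366/0.156² = 5.61×10⁴ W m⁻².
From T_eq⁴ = S(1−A)/(4σ): 1−A = 4σT_eq⁴/S.
1−A = 4 × 5.67×10⁻⁸ × (399)⁴ / 5.61×10⁴ = 0.102.

A ≈ 0.90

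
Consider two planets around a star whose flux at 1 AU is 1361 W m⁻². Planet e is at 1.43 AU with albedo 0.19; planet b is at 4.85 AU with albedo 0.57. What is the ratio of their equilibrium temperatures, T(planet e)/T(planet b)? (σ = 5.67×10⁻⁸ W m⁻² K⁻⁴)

T₁/T₂ ≈ 2.158

T_eq = [S₀(1−A)/(4σd²)]^(1/4), so T ∝ (1−A)^(1/4) / √d.
T₁ = [1361×0.81/(4×5.67×10⁻⁸×1.43²)]^(1/4) = 220.80 K.
T₂ = [1361×0.43/(4×5.67×10⁻⁸×4.85²)]^(1/4) = 102.34 K.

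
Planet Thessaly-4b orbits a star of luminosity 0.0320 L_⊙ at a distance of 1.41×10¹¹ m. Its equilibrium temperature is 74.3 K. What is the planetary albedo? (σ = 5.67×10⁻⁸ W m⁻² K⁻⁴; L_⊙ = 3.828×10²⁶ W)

A ≈ 0.86

L = 0.0320 × 3.828×10²⁶ = 1.22×10²⁵ W.
Flux: S = L/(4πd²) = 1.22×10²⁵/(4π×(1.41×10¹¹)²) = 49.0 W m⁻².
From T_eq⁴ = S(1−A)/(4σ): 1−A = 4σT_eq⁴/S.
1−A = 4 × 5.67×10⁻⁸ × (74.3)⁴ / 49.0 = 0.141.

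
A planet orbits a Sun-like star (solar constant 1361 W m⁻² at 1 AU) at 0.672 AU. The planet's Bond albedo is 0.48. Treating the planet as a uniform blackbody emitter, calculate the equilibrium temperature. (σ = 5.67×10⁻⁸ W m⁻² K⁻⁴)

Flux at 0.672 AU: S = 1361/0.672² = 3010 W m⁻².
Energy balance: absorbed = emitted ⇒ πR²·S(1−A) = 4πR²·σT_eq⁴, so T_eq⁴ = S(1−A)/(4σ).
T_eq = [3010 × 0.52 / (4 × 5.67×10⁻⁸)]^(1/4) = (6.91×10⁹)^(1/4) = 288 K.

T_eq ≈ 288 K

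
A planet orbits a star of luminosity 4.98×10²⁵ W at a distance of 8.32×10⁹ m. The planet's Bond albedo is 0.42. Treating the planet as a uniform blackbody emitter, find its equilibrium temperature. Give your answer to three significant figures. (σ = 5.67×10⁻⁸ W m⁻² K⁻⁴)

Flux: S = L/(4πd²) = 4.98×10²⁵/(4π×(8.32×10⁹)²) = 5.72×10⁴ W m⁻².
Energy balance: absorbed = emitted ⇒ πR²·S(1−A) = 4πR²·σT_eq⁴, so T_eq⁴ = S(1−A)/(4σ).
T_eq = [5.72×10⁴ × 0.58 / (4 × 5.67×10⁻⁸)]^(1/4) = (1.46×10¹¹)^(1/4) = 619 K.

T_eq ≈ 619 K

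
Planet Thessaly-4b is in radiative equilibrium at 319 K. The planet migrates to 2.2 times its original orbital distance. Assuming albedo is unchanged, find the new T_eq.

T_eq ≈ 215 K

T_eq ∝ L^(1/4) · d^(−1/2).
T′ = 319 / 2.2^(1/2) = 215 K.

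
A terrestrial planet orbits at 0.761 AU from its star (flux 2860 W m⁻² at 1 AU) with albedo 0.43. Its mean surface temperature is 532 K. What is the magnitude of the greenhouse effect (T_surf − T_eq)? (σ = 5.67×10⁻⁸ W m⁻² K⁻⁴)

ΔT ≈ 198.2 K

S = 2860/0.761² = 4939 W m⁻².
T_eq = [S(1−A)/(4σ)]^(1/4) = [4939×0.57/(4×5.67×10⁻⁸)]^(1/4) = 333.8 K.
ΔT = T_surf − T_eq = 532 − 333.8.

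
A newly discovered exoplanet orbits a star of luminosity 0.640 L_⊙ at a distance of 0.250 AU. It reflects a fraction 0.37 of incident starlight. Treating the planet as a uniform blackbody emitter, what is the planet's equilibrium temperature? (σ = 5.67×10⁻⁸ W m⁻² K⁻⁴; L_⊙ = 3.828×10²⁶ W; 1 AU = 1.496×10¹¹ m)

T_eq ≈ 444 K

d = 0.250 AU = 3.74×10¹⁰ m.
L = 0.640 × 3.828×10²⁶ = 2.45×10²⁶ W.
Flux: S = L/(4πd²) = 2.45×10²⁶/(4π×(3.74×10¹⁰)²) = 1.39×10⁴ W m⁻².
Energy balance: absorbed = emitted ⇒ πR²·S(1−A) = 4πR²·σT_eq⁴, so T_eq⁴ = S(1−A)/(4σ).
T_eq = [1.39×10⁴ × 0.63 / (4 × 5.67×10⁻⁸)]^(1/4) = (3.87×10¹⁰)^(1/4) = 444 K.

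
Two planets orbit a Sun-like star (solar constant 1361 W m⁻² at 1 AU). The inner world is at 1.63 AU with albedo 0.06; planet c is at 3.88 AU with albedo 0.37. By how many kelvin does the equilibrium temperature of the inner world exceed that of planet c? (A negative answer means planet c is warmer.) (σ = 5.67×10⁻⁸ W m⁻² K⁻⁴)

T_eq = [S₀(1−A)/(4σd²)]^(1/4), so T ∝ (1−A)^(1/4) / √d.
T₁ = [1361×0.94/(4×5.67×10⁻⁸×1.63²)]^(1/4) = 214.66 K.
T₂ = [1361×0.63/(4×5.67×10⁻⁸×3.88²)]^(1/4) = 125.88 K.

ΔT ≈ 88.8 K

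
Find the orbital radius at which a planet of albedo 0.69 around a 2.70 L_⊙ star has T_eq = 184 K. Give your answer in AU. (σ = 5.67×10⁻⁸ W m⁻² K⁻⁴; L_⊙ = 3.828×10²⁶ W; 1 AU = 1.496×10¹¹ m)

L = 2.70 × 3.828×10²⁶ = 1.03×10²⁷ W.
From T_eq⁴ = L(1−A)/(16πσd²): d = √[L(1−A)/(16πσT_eq⁴)].
d = √[1.03×10²⁷ × 0.31 / (16π × 5.67×10⁻⁸ × (184)⁴)] = 3.13×10¹¹ m = 2.09 AU.

d ≈ 2.09 AU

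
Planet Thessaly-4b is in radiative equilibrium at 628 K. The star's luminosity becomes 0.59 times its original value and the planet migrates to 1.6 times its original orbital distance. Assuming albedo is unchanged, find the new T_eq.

T_eq ∝ L^(1/4) · d^(−1/2).
T′ = 628 × 0.59^(1/4) / 1.6^(1/2) = 435 K.

T_eq ≈ 435 K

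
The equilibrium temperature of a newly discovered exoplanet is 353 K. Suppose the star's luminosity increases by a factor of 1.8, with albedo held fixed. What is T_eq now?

T_eq ≈ 409 K

T_eq ∝ L^(1/4) · d^(−1/2).
T′ = 353 × 1.8^(1/4) = 409 K.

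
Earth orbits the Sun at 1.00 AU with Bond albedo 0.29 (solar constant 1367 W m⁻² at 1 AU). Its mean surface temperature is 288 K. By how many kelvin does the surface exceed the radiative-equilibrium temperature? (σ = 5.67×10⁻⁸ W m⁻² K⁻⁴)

S = 1367/1.00² = 1367 W m⁻².
T_eq = [S(1−A)/(4σ)]^(1/4) = [1367×0.71/(4×5.67×10⁻⁸)]^(1/4) = 255.8 K.
ΔT = T_surf − T_eq = 288 − 255.8.

ΔT ≈ 32.2 K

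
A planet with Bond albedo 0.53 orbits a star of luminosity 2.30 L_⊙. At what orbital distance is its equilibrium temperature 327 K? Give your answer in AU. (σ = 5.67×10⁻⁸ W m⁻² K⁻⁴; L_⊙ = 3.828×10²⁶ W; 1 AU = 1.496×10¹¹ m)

L = 2.30 × 3.828×10²⁶ = 8.80×10²⁶ W.
From T_eq⁴ = L(1−A)/(16πσd²): d = √[L(1−A)/(16πσT_eq⁴)].
d = √[8.80×10²⁶ × 0.47 / (16π × 5.67×10⁻⁸ × (327)⁴)] = 1.13×10¹¹ m = 0.753 AU.

d ≈ 0.753 AU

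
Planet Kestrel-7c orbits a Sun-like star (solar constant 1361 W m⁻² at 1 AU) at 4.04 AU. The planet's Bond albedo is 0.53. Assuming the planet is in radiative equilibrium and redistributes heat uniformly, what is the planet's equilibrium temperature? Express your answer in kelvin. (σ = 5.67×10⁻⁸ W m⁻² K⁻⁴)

Flux at 4.04 AU: S = 1361/4.04² = 83.4 W m⁻².
Energy balance: absorbed = emitted ⇒ πR²·S(1−A) = 4πR²·σT_eq⁴, so T_eq⁴ = S(1−A)/(4σ).
T_eq = [83.4 × 0.47 / (4 × 5.67×10⁻⁸)]^(1/4) = (1.73×10⁸)^(1/4) = 115 K.

T_eq ≈ 115 K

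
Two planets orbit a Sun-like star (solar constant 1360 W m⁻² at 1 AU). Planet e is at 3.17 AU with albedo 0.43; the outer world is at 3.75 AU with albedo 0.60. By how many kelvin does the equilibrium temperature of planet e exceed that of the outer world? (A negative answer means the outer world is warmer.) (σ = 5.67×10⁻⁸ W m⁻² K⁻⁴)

T_eq = [S₀(1−A)/(4σd²)]^(1/4), so T ∝ (1−A)^(1/4) / √d.
T₁ = [1360×0.57/(4×5.67×10⁻⁸×3.17²)]^(1/4) = 135.80 K.
T₂ = [1360×0.40/(4×5.67×10⁻⁸×3.75²)]^(1/4) = 114.28 K.

ΔT ≈ 21.5 K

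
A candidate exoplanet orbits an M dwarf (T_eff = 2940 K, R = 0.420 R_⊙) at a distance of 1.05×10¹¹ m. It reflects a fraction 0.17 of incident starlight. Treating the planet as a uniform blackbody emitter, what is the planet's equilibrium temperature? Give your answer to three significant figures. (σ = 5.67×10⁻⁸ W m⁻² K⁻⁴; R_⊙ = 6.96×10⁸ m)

T_eq ≈ 105 K

R_⋆ = 0.420 × 6.96×10⁸ = 2.92×10⁸ m.
L = 4πR_⋆²σT_⋆⁴ = 4π(2.92×10⁸)² × 5.67×10⁻⁸ × (2940)⁴ = 4.55×10²⁴ W.
S = L/(4πd²) = 32.8 W m⁻².
Energy balance: absorbed = emitted ⇒ πR²·S(1−A) = 4πR²·σT_eq⁴, so T_eq⁴ = S(1−A)/(4σ).
T_eq = [32.8 × 0.83 / (4 × 5.67×10⁻⁸)]^(1/4) = (1.20×10⁸)^(1/4) = 105 K.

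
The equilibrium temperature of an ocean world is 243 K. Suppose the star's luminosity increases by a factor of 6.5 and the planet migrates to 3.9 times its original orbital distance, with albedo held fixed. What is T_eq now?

T_eq ∝ L^(1/4) · d^(−1/2).
T′ = 243 × 6.5^(1/4) / 3.9^(1/2) = 196 K.

T_eq ≈ 196 K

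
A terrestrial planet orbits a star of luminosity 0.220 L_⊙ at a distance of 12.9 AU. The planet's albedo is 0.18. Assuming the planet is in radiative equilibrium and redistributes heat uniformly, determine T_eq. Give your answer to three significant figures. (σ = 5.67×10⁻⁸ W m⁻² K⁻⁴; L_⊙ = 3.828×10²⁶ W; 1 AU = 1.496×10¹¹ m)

d = 12.9 AU = 1.93×10¹² m.
L = 0.220 × 3.828×10²⁶ = 8.42×10²⁵ W.
Flux: S = L/(4πd²) = 8.42×10²⁵/(4π×(1.93×10¹²)²) = 1.80 W m⁻².
Energy balance: absorbed = emitted ⇒ πR²·S(1−A) = 4πR²·σT_eq⁴, so T_eq⁴ = S(1−A)/(4σ).
T_eq = [1.80 × 0.82 / (4 × 5.67×10⁻⁸)]^(1/4) = (6.51×10⁶)^(1/4) = 50.5 K.

T_eq ≈ 50.5 K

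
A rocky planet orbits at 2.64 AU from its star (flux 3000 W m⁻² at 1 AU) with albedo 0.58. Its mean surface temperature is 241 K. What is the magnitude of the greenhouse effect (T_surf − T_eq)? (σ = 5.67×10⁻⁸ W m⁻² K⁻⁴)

ΔT ≈ 73.0 K

S = 3000/2.64² = 430.4 W m⁻².
T_eq = [S(1−A)/(4σ)]^(1/4) = [430.4×0.42/(4×5.67×10⁻⁸)]^(1/4) = 168.0 K.
ΔT = T_surf − T_eq = 241 − 168.0.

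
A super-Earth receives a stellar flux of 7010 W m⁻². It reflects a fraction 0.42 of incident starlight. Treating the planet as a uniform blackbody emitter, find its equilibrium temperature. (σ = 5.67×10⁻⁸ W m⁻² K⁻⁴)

Energy balance: absorbed = emitted ⇒ πR²·S(1−A) = 4πR²·σT_eq⁴, so T_eq⁴ = S(1−A)/(4σ).
T_eq = [7010 × 0.58 / (4 × 5.67×10⁻⁸)]^(1/4) = (1.79×10¹⁰)^(1/4) = 366 K.

T_eq ≈ 366 K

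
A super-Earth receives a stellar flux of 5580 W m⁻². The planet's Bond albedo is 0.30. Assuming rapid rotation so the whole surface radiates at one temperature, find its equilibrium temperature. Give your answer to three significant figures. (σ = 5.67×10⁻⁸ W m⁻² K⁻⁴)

T_eq ≈ 362 K

Energy balance: absorbed = emitted ⇒ πR²·S(1−A) = 4πR²·σT_eq⁴, so T_eq⁴ = S(1−A)/(4σ).
T_eq = [5580 × 0.70 / (4 × 5.67×10⁻⁸)]^(1/4) = (1.72×10¹⁰)^(1/4) = 362 K.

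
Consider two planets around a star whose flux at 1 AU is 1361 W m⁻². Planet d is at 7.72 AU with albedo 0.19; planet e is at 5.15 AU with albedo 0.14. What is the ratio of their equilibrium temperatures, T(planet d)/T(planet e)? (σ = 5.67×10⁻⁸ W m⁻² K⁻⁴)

T_eq = [S₀(1−A)/(4σd²)]^(1/4), so T ∝ (1−A)^(1/4) / √d.
T₁ = [1361×0.81/(4×5.67×10⁻⁸×7.72²)]^(1/4) = 95.03 K.
T₂ = [1361×0.86/(4×5.67×10⁻⁸×5.15²)]^(1/4) = 118.11 K.

T₁/T₂ ≈ 0.805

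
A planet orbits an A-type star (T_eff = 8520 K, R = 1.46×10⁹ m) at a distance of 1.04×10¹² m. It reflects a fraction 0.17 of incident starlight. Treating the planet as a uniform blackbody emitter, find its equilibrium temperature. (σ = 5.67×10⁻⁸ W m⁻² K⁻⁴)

T_eq ≈ 215 K

L = 4πR_⋆²σT_⋆⁴ = 4π(1.46×10⁹)² × 5.67×10⁻⁸ × (8520)⁴ = 8.00×10²⁷ W.
S = L/(4πd²) = 589 W m⁻².
Energy balance: absorbed = emitted ⇒ πR²·S(1−A) = 4πR²·σT_eq⁴, so T_eq⁴ = S(1−A)/(4σ).
T_eq = [589 × 0.83 / (4 × 5.67×10⁻⁸)]^(1/4) = (2.15×10⁹)^(1/4) = 215 K.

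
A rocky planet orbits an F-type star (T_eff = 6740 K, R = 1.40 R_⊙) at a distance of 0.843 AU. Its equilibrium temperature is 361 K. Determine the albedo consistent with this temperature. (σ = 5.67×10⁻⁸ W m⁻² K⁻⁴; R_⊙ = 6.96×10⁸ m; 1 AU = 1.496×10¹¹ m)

R_⋆ = 1.40 × 6.96×10⁸ = 9.74×10⁸ m.
d = 0.843 AU = 1.26×10¹¹ m.
L = 4πR_⋆²σT_⋆⁴ = 4π(9.74×10⁸)² × 5.67×10⁻⁸ × (6740)⁴ = 1.40×10²⁷ W.
S = L/(4πd²) = 6990 W m⁻².
From T_eq⁴ = S(1−A)/(4σ): 1−A = 4σT_eq⁴/S.
1−A = 4 × 5.67×10⁻⁸ × (361)⁴ / 6990 = 0.551.

A ≈ 0.45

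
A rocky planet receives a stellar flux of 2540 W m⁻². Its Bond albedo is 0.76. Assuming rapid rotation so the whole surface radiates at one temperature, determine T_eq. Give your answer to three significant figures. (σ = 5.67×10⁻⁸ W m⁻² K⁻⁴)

Energy balance: absorbed = emitted ⇒ πR²·S(1−A) = 4πR²·σT_eq⁴, so T_eq⁴ = S(1−A)/(4σ).
T_eq = [2540 × 0.24 / (4 × 5.67×10⁻⁸)]^(1/4) = (2.69×10⁹)^(1/4) = 228 K.

T_eq ≈ 228 K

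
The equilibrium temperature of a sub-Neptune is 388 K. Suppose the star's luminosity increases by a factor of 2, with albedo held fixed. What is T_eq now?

T_eq ≈ 461 K

T_eq ∝ L^(1/4) · d^(−1/2).
T′ = 388 × 2^(1/4) = 461 K.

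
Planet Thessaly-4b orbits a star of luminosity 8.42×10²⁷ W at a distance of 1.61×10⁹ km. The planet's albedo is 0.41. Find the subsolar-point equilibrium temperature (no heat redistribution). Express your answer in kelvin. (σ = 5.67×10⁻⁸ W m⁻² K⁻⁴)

T_ss ≈ 228 K

d = 1.61×10⁹ km = 1.61×10¹² m.
Flux: S = L/(4πd²) = 8.42×10²⁷/(4π×(1.61×10¹²)²) = 258 W m⁻².
At the subsolar point the surface absorbs S(1−A) and emits σT⁴ per unit area — no factor of 4, since only the local patch is in balance.
T = [258 × 0.59 / 5.67×10⁻⁸]^(1/4) = (2.69×10⁹)^(1/4) = 228 K.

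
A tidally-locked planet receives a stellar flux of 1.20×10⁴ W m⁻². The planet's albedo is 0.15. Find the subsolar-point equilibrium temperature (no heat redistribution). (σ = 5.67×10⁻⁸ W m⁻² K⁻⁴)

At the subsolar point the surface absorbs S(1−A) and emits σT⁴ per unit area — no factor of 4, since only the local patch is in balance.
T = [1.20×10⁴ × 0.85 / 5.67×10⁻⁸]^(1/4) = (1.80×10¹¹)^(1/4) = 651 K.

T_ss ≈ 651 K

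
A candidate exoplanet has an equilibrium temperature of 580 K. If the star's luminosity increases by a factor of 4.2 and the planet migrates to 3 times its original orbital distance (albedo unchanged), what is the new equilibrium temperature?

T_eq ∝ L^(1/4) · d^(−1/2).
T′ = 580 × 4.2^(1/4) / 3^(1/2) = 479 K.

T_eq ≈ 479 K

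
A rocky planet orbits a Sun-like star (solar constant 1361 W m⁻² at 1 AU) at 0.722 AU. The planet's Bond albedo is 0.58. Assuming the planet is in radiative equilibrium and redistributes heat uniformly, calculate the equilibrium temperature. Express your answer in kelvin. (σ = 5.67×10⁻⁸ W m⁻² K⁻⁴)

Flux at 0.722 AU: S = 1361/0.722² = 2610 W m⁻².
Energy balance: absorbed = emitted ⇒ πR²·S(1−A) = 4πR²·σT_eq⁴, so T_eq⁴ = S(1−A)/(4σ).
T_eq = [2610 × 0.42 / (4 × 5.67×10⁻⁸)]^(1/4) = (4.83×10⁹)^(1/4) = 264 K.

T_eq ≈ 264 K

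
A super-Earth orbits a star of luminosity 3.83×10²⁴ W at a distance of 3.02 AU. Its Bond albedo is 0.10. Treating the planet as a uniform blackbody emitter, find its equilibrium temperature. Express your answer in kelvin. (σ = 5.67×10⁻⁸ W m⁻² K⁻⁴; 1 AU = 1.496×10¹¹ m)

T_eq ≈ 49.3 K

d = 3.02 AU = 4.52×10¹¹ m.
Flux: S = L/(4πd²) = 3.83×10²⁴/(4π×(4.52×10¹¹)²) = 1.49 W m⁻².
Energy balance: absorbed = emitted ⇒ πR²·S(1−A) = 4πR²·σT_eq⁴, so T_eq⁴ = S(1−A)/(4σ).
T_eq = [1.49 × 0.90 / (4 × 5.67×10⁻⁸)]^(1/4) = (5.93×10⁶)^(1/4) = 49.3 K.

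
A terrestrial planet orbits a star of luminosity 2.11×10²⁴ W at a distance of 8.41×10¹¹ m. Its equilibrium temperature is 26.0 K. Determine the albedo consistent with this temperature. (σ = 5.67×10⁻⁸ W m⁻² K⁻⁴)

A ≈ 0.56

Flux: S = L/(4πd²) = 2.11×10²⁴/(4π×(8.41×10¹¹)²) = 0.237 W m⁻².
From T_eq⁴ = S(1−A)/(4σ): 1−A = 4σT_eq⁴/S.
1−A = 4 × 5.67×10⁻⁸ × (26.0)⁴ / 0.237 = 0.437.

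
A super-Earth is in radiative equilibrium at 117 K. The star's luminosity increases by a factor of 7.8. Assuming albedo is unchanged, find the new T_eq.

T_eq ≈ 196 K

T_eq ∝ L^(1/4) · d^(−1/2).
T′ = 117 × 7.8^(1/4) = 196 K.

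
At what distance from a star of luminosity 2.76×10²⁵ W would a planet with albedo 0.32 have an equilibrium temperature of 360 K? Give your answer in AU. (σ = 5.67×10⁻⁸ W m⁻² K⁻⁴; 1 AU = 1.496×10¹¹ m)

d ≈ 0.132 AU

From T_eq⁴ = L(1−A)/(16πσd²): d = √[L(1−A)/(16πσT_eq⁴)].
d = √[2.76×10²⁵ × 0.68 / (16π × 5.67×10⁻⁸ × (360)⁴)] = 1.98×10¹⁰ m = 0.132 AU.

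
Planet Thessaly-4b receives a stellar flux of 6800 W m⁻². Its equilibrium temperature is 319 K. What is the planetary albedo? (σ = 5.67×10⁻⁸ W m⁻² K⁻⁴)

From T_eq⁴ = S(1−A)/(4σ): 1−A = 4σT_eq⁴/S.
1−A = 4 × 5.67×10⁻⁸ × (319)⁴ / 6800 = 0.345.

A ≈ 0.65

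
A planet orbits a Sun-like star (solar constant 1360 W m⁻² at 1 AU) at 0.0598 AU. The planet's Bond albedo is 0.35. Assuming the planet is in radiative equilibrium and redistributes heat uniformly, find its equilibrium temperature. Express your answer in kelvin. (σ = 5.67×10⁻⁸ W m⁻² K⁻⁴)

T_eq ≈ 1020 K

Flux at 0.0598 AU: S = 1360/0.0598² = 3.80×10⁵ W m⁻².
Energy balance: absorbed = emitted ⇒ πR²·S(1−A) = 4πR²·σT_eq⁴, so T_eq⁴ = S(1−A)/(4σ).
T_eq = [3.80×10⁵ × 0.65 / (4 × 5.67×10⁻⁸)]^(1/4) = (1.09×10¹²)^(1/4) = 1020 K.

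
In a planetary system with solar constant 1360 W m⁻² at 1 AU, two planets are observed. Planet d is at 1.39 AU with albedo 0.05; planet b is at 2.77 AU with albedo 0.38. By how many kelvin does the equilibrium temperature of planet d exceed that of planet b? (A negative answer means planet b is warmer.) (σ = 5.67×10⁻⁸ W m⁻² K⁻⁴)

ΔT ≈ 84.7 K

T_eq = [S₀(1−A)/(4σd²)]^(1/4), so T ∝ (1−A)^(1/4) / √d.
T₁ = [1360×0.95/(4×5.67×10⁻⁸×1.39²)]^(1/4) = 233.02 K.
T₂ = [1360×0.62/(4×5.67×10⁻⁸×2.77²)]^(1/4) = 148.37 K.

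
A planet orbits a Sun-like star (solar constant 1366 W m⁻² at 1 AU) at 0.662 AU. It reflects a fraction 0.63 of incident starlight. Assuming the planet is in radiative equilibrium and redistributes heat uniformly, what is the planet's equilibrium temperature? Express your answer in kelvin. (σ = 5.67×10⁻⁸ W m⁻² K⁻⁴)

T_eq ≈ 267 K

Flux at 0.662 AU: S = 1366/0.662² = 3120 W m⁻².
Energy balance: absorbed = emitted ⇒ πR²·S(1−A) = 4πR²·σT_eq⁴, so T_eq⁴ = S(1−A)/(4σ).
T_eq = [3120 × 0.37 / (4 × 5.67×10⁻⁸)]^(1/4) = (5.09×10⁹)^(1/4) = 267 K.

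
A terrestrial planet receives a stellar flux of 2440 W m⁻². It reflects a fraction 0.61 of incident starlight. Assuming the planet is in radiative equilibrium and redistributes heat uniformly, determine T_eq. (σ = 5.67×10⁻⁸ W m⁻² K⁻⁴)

T_eq ≈ 255 K

Energy balance: absorbed = emitted ⇒ πR²·S(1−A) = 4πR²·σT_eq⁴, so T_eq⁴ = S(1−A)/(4σ).
T_eq = [2440 × 0.39 / (4 × 5.67×10⁻⁸)]^(1/4) = (4.20×10⁹)^(1/4) = 255 K.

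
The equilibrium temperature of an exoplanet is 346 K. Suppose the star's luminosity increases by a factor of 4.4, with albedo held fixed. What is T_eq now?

T_eq ∝ L^(1/4) · d^(−1/2).
T′ = 346 × 4.4^(1/4) = 501 K.

T_eq ≈ 501 K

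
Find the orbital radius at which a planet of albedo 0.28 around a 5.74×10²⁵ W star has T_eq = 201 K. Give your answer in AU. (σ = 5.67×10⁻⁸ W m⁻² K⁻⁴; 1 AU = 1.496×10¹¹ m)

d ≈ 0.630 AU

From T_eq⁴ = L(1−A)/(16πσd²): d = √[L(1−A)/(16πσT_eq⁴)].
d = √[5.74×10²⁵ × 0.72 / (16π × 5.67×10⁻⁸ × (201)⁴)] = 9.43×10¹⁰ m = 0.630 AU.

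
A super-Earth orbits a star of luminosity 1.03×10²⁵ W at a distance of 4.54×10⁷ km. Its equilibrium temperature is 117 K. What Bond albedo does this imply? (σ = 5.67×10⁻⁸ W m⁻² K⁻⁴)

d = 4.54×10⁷ km = 4.54×10¹⁰ m.
Flux: S = L/(4πd²) = 1.03×10²⁵/(4π×(4.54×10¹⁰)²) = 398 W m⁻².
From T_eq⁴ = S(1−A)/(4σ): 1−A = 4σT_eq⁴/S.
1−A = 4 × 5.67×10⁻⁸ × (117)⁴ / 398 = 0.107.

A ≈ 0.89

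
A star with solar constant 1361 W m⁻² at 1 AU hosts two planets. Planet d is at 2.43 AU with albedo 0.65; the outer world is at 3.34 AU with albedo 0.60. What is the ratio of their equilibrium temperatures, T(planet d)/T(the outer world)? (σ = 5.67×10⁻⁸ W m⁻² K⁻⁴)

T_eq = [S₀(1−A)/(4σd²)]^(1/4), so T ∝ (1−A)^(1/4) / √d.
T₁ = [1361×0.35/(4×5.67×10⁻⁸×2.43²)]^(1/4) = 137.33 K.
T₂ = [1361×0.40/(4×5.67×10⁻⁸×3.34²)]^(1/4) = 121.11 K.

T₁/T₂ ≈ 1.134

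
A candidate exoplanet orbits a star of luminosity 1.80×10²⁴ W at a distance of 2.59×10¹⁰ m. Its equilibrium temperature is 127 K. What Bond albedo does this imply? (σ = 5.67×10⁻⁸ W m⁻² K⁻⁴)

Flux: S = L/(4πd²) = 1.80×10²⁴/(4π×(2.59×10¹⁰)²) = 214 W m⁻².
From T_eq⁴ = S(1−A)/(4σ): 1−A = 4σT_eq⁴/S.
1−A = 4 × 5.67×10⁻⁸ × (127)⁴ / 214 = 0.276.

A ≈ 0.72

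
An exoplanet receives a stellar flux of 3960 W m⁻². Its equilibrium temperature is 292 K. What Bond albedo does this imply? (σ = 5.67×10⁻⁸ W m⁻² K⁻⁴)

A ≈ 0.58

From T_eq⁴ = S(1−A)/(4σ): 1−A = 4σT_eq⁴/S.
1−A = 4 × 5.67×10⁻⁸ × (292)⁴ / 3960 = 0.416.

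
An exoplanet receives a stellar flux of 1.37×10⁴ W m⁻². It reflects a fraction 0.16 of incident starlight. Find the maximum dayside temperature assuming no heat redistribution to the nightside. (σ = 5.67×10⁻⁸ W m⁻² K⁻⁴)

T_ss ≈ 671 K

With no redistribution each surface element balances locally: S(1−A) = σT⁴.
T = [1.37×10⁴ × 0.84 / 5.67×10⁻⁸]^(1/4) = (2.03×10¹¹)^(1/4) = 671 K.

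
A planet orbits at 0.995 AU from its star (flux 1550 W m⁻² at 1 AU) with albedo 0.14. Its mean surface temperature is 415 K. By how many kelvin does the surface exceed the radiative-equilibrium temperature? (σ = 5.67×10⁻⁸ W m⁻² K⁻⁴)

S = 1550/0.995² = 1566 W m⁻².
T_eq = [S(1−A)/(4σ)]^(1/4) = [1566×0.86/(4×5.67×10⁻⁸)]^(1/4) = 277.6 K.
ΔT = T_surf − T_eq = 415 − 277.6.

ΔT ≈ 137.4 K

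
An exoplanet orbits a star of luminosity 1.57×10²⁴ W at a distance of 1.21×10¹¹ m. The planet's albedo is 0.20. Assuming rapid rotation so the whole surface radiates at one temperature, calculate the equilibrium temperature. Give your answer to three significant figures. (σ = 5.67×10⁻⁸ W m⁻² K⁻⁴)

T_eq ≈ 74.1 K

Flux: S = L/(4πd²) = 1.57×10²⁴/(4π×(1.21×10¹¹)²) = 8.53 W m⁻².
Energy balance: absorbed = emitted ⇒ πR²·S(1−A) = 4πR²·σT_eq⁴, so T_eq⁴ = S(1−A)/(4σ).
T_eq = [8.53 × 0.80 / (4 × 5.67×10⁻⁸)]^(1/4) = (3.01×10⁷)^(1/4) = 74.1 K.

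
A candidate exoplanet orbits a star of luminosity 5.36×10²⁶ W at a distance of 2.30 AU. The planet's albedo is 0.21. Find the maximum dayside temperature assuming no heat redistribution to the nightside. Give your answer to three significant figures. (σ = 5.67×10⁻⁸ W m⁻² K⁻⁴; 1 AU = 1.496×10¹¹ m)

d = 2.30 AU = 3.44×10¹¹ m.
Flux: S = L/(4πd²) = 5.36×10²⁶/(4π×(3.44×10¹¹)²) = 360 W m⁻².
With no redistribution each surface element balances locally: S(1−A) = σT⁴.
T = [360 × 0.79 / 5.67×10⁻⁸]^(1/4) = (5.02×10⁹)^(1/4) = 266 K.

T_ss ≈ 266 K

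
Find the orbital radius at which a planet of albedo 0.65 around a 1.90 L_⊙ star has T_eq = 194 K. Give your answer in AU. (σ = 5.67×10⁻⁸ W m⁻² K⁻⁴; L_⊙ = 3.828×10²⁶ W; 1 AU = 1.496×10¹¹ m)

L = 1.90 × 3.828×10²⁶ = 7.27×10²⁶ W.
From T_eq⁴ = L(1−A)/(16πσd²): d = √[L(1−A)/(16πσT_eq⁴)].
d = √[7.27×10²⁶ × 0.35 / (16π × 5.67×10⁻⁸ × (194)⁴)] = 2.51×10¹¹ m = 1.68 AU.

d ≈ 1.68 AU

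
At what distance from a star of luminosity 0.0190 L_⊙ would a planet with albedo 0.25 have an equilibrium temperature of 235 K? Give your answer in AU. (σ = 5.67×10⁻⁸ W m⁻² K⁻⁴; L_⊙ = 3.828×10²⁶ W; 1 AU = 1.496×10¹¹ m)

L = 0.0190 × 3.828×10²⁶ = 7.27×10²⁴ W.
From T_eq⁴ = L(1−A)/(16πσd²): d = √[L(1−A)/(16πσT_eq⁴)].
d = √[7.27×10²⁴ × 0.75 / (16π × 5.67×10⁻⁸ × (235)⁴)] = 2.51×10¹⁰ m = 0.167 AU.

d ≈ 0.167 AU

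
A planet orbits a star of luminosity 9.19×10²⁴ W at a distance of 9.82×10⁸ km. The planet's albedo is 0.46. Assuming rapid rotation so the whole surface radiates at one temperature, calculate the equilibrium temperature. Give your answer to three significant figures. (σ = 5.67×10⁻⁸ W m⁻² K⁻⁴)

T_eq ≈ 36.7 K

d = 9.82×10⁸ km = 9.82×10¹¹ m.
Flux: S = L/(4πd²) = 9.19×10²⁴/(4π×(9.82×10¹¹)²) = 0.758 W m⁻².
Energy balance: absorbed = emitted ⇒ πR²·S(1−A) = 4πR²·σT_eq⁴, so T_eq⁴ = S(1−A)/(4σ).
T_eq = [0.758 × 0.54 / (4 × 5.67×10⁻⁸)]^(1/4) = (1.81×10⁶)^(1/4) = 36.7 K.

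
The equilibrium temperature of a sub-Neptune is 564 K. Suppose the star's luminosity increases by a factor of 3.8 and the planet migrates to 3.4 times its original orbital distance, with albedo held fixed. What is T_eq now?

T_eq ≈ 427 K

T_eq ∝ L^(1/4) · d^(−1/2).
T′ = 564 × 3.8^(1/4) / 3.4^(1/2) = 427 K.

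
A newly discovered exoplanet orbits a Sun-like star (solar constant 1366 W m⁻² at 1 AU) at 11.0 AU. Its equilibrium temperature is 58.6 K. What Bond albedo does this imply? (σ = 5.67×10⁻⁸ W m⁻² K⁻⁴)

Flux at 11.0 AU: S = 1366/11.0² = 11.3 W m⁻².
From T_eq⁴ = S(1−A)/(4σ): 1−A = 4σT_eq⁴/S.
1−A = 4 × 5.67×10⁻⁸ × (58.6)⁴ / 11.3 = 0.237.

A ≈ 0.76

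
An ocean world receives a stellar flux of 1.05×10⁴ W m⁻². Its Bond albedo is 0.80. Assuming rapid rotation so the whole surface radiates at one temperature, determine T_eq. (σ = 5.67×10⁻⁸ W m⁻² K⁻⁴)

Energy balance: absorbed = emitted ⇒ πR²·S(1−A) = 4πR²·σT_eq⁴, so T_eq⁴ = S(1−A)/(4σ).
T_eq = [1.05×10⁴ × 0.20 / (4 × 5.67×10⁻⁸)]^(1/4) = (9.26×10⁹)^(1/4) = 310 K.

T_eq ≈ 310 K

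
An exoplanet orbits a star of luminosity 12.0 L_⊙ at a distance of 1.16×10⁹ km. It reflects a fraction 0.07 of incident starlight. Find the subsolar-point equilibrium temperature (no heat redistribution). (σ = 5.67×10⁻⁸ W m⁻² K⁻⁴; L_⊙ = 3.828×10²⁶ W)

d = 1.16×10⁹ km = 1.16×10¹² m.
L = 12.0 × 3.828×10²⁶ = 4.59×10²⁷ W.
Flux: S = L/(4πd²) = 4.59×10²⁷/(4π×(1.16×10¹²)²) = 272 W m⁻².
At the subsolar point the surface absorbs S(1−A) and emits σT⁴ per unit area — no factor of 4, since only the local patch is in balance.
T = [272 × 0.93 / 5.67×10⁻⁸]^(1/4) = (4.46×10⁹)^(1/4) = 258 K.

T_ss ≈ 258 K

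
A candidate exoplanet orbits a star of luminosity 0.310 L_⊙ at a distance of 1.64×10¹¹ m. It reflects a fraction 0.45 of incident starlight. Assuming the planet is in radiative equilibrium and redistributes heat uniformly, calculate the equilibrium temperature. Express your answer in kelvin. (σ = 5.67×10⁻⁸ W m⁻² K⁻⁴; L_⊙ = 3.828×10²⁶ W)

L = 0.310 × 3.828×10²⁶ = 1.19×10²⁶ W.
Flux: S = L/(4πd²) = 1.19×10²⁶/(4π×(1.64×10¹¹)²) = 351 W m⁻².
Energy balance: absorbed = emitted ⇒ πR²·S(1−A) = 4πR²·σT_eq⁴, so T_eq⁴ = S(1−A)/(4σ).
T_eq = [351 × 0.55 / (4 × 5.67×10⁻⁸)]^(1/4) = (8.51×10⁸)^(1/4) = 171 K.

T_eq ≈ 171 K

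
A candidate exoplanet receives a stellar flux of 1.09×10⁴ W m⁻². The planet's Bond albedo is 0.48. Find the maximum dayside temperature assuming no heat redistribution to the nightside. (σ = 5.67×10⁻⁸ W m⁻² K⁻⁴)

T_ss ≈ 562 K

With no redistribution each surface element balances locally: S(1−A) = σT⁴.
T = [1.09×10⁴ × 0.52 / 5.67×10⁻⁸]^(1/4) = (1.00×10¹¹)^(1/4) = 562 K.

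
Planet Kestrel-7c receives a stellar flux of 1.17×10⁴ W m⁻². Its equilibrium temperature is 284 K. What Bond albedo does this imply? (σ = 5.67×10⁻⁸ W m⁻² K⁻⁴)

A ≈ 0.87

From T_eq⁴ = S(1−A)/(4σ): 1−A = 4σT_eq⁴/S.
1−A = 4 × 5.67×10⁻⁸ × (284)⁴ / 1.17×10⁴ = 0.126.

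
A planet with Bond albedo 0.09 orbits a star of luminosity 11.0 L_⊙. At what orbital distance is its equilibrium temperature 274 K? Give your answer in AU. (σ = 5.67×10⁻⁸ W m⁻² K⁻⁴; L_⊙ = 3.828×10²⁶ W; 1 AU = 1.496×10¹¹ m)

L = 11.0 × 3.828×10²⁶ = 4.21×10²⁷ W.
From T_eq⁴ = L(1−A)/(16πσd²): d = √[L(1−A)/(16πσT_eq⁴)].
d = √[4.21×10²⁷ × 0.91 / (16π × 5.67×10⁻⁸ × (274)⁴)] = 4.88×10¹¹ m = 3.26 AU.

d ≈ 3.26 AU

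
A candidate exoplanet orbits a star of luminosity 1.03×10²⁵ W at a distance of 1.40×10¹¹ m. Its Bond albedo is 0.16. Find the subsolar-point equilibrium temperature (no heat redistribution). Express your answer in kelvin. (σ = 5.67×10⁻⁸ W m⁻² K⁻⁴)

T_ss ≈ 158 K

Flux: S = L/(4πd²) = 1.03×10²⁵/(4π×(1.40×10¹¹)²) = 41.8 W m⁻².
At the subsolar point the surface absorbs S(1−A) and emits σT⁴ per unit area — no factor of 4, since only the local patch is in balance.
T = [41.8 × 0.84 / 5.67×10⁻⁸]^(1/4) = (6.20×10⁸)^(1/4) = 158 K.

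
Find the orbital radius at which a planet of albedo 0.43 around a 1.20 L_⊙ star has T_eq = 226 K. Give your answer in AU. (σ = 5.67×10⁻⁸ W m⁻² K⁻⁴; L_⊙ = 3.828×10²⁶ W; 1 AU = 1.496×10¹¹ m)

L = 1.20 × 3.828×10²⁶ = 4.59×10²⁶ W.
From T_eq⁴ = L(1−A)/(16πσd²): d = √[L(1−A)/(16πσT_eq⁴)].
d = √[4.59×10²⁶ × 0.57 / (16π × 5.67×10⁻⁸ × (226)⁴)] = 1.88×10¹¹ m = 1.25 AU.

d ≈ 1.25 AU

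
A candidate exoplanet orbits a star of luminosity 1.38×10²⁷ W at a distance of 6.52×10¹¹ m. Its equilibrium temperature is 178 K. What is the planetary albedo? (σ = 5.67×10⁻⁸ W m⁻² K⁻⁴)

Flux: S = L/(4πd²) = 1.38×10²⁷/(4π×(6.52×10¹¹)²) = 258 W m⁻².
From T_eq⁴ = S(1−A)/(4σ): 1−A = 4σT_eq⁴/S.
1−A = 4 × 5.67×10⁻⁸ × (178)⁴ / 258 = 0.881.

A ≈ 0.12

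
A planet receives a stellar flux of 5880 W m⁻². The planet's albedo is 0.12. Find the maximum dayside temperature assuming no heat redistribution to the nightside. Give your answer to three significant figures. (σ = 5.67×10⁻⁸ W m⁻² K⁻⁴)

With no redistribution each surface element balances locally: S(1−A) = σT⁴.
T = [5880 × 0.88 / 5.67×10⁻⁸]^(1/4) = (9.13×10¹⁰)^(1/4) = 550 K.

T_ss ≈ 550 K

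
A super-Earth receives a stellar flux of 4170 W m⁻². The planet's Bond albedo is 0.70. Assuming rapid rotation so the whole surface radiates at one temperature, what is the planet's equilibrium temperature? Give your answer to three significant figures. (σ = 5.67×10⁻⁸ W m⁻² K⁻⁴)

T_eq ≈ 273 K

Energy balance: absorbed = emitted ⇒ πR²·S(1−A) = 4πR²·σT_eq⁴, so T_eq⁴ = S(1−A)/(4σ).
T_eq = [4170 × 0.30 / (4 × 5.67×10⁻⁸)]^(1/4) = (5.52×10⁹)^(1/4) = 273 K.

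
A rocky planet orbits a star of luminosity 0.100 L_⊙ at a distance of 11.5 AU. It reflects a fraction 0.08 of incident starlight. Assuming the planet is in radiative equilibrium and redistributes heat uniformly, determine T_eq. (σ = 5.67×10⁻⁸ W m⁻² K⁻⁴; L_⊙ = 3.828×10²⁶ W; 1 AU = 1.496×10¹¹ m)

T_eq ≈ 45.2 K

d = 11.5 AU = 1.72×10¹² m.
L = 0.100 × 3.828×10²⁶ = 3.83×10²⁵ W.
Flux: S = L/(4πd²) = 3.83×10²⁵/(4π×(1.72×10¹²)²) = 1.03 W m⁻².
Energy balance: absorbed = emitted ⇒ πR²·S(1−A) = 4πR²·σT_eq⁴, so T_eq⁴ = S(1−A)/(4σ).
T_eq = [1.03 × 0.92 / (4 × 5.67×10⁻⁸)]^(1/4) = (4.17×10⁶)^(1/4) = 45.2 K.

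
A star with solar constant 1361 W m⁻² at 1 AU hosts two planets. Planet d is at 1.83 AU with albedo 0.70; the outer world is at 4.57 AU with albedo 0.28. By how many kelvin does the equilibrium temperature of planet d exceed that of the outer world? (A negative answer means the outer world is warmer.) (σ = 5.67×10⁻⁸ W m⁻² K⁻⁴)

T_eq = [S₀(1−A)/(4σd²)]^(1/4), so T ∝ (1−A)^(1/4) / √d.
T₁ = [1361×0.30/(4×5.67×10⁻⁸×1.83²)]^(1/4) = 152.27 K.
T₂ = [1361×0.72/(4×5.67×10⁻⁸×4.57²)]^(1/4) = 119.93 K.

ΔT ≈ 32.3 K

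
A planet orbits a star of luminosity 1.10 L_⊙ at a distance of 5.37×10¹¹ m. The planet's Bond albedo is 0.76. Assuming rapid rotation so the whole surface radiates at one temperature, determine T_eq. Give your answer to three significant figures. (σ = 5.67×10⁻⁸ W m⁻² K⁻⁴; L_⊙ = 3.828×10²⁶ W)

T_eq ≈ 105 K

L = 1.10 × 3.828×10²⁶ = 4.21×10²⁶ W.
Flux: S = L/(4πd²) = 4.21×10²⁶/(4π×(5.37×10¹¹)²) = 116 W m⁻².
Energy balance: absorbed = emitted ⇒ πR²·S(1−A) = 4πR²·σT_eq⁴, so T_eq⁴ = S(1−A)/(4σ).
T_eq = [116 × 0.24 / (4 × 5.67×10⁻⁸)]^(1/4) = (1.23×10⁸)^(1/4) = 105 K.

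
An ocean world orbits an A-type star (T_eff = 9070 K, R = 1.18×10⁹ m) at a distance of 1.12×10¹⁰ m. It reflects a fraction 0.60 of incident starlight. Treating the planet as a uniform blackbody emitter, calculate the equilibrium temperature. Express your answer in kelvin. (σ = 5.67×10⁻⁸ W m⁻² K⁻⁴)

L = 4πR_⋆²σT_⋆⁴ = 4π(1.18×10⁹)² × 5.67×10⁻⁸ × (9070)⁴ = 6.71×10²⁷ W.
S = L/(4πd²) = 4.26×10⁶ W m⁻².
Energy balance: absorbed = emitted ⇒ πR²·S(1−A) = 4πR²·σT_eq⁴, so T_eq⁴ = S(1−A)/(4σ).
T_eq = [4.26×10⁶ × 0.40 / (4 × 5.67×10⁻⁸)]^(1/4) = (7.51×10¹²)^(1/4) = 1660 K.

T_eq ≈ 1660 K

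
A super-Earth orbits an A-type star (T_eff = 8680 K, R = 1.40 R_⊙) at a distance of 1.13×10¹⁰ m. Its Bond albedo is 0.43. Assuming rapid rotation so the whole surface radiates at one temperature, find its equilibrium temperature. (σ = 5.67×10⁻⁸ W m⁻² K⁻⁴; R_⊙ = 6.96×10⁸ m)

T_eq ≈ 1570 K

R_⋆ = 1.40 × 6.96×10⁸ = 9.74×10⁸ m.
L = 4πR_⋆²σT_⋆⁴ = 4π(9.74×10⁸)² × 5.67×10⁻⁸ × (8680)⁴ = 3.84×10²⁷ W.
S = L/(4πd²) = 2.39×10⁶ W m⁻².
Energy balance: absorbed = emitted ⇒ πR²·S(1−A) = 4πR²·σT_eq⁴, so T_eq⁴ = S(1−A)/(4σ).
T_eq = [2.39×10⁶ × 0.57 / (4 × 5.67×10⁻⁸)]^(1/4) = (6.01×10¹²)^(1/4) = 1570 K.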